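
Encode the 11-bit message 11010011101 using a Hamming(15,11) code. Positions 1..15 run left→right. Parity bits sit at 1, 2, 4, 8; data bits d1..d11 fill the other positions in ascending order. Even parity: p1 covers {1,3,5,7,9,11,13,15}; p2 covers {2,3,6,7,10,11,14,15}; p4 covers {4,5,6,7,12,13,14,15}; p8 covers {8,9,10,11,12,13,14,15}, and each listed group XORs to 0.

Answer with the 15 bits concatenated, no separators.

Place data at non-parity positions: p1 p2 1 p4 1 0 1 p8 0 0 1 1 1 0 1
p1 (pos 1,3,5,7,9,11,13,15): XOR of data positions = 1⊕1⊕1⊕0⊕1⊕1⊕1 = 0
p2 (pos 2,3,6,7,10,11,14,15): XOR of data positions = 1⊕0⊕1⊕0⊕1⊕0⊕1 = 0
p4 (pos 4,5,6,7,12,13,14,15): XOR of data positions = 1⊕0⊕1⊕1⊕1⊕0⊕1 = 1
p8 (pos 8,9,10,11,12,13,14,15): XOR of data positions = 0⊕0⊕1⊕1⊕1⊕0⊕1 = 0
Codeword: 001110100011101

001110100011101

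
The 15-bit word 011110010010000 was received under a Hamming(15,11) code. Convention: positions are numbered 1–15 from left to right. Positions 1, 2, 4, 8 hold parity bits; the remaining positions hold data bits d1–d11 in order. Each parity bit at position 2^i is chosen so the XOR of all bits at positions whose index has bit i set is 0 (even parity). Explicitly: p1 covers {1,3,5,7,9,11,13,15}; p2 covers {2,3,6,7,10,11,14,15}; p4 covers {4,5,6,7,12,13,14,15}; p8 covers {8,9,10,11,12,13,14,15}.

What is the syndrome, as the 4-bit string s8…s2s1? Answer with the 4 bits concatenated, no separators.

s1 (pos 1,3,5,7,9,11,13,15): 0⊕1⊕1⊕0⊕0⊕1⊕0⊕0 = 1
s2 (pos 2,3,6,7,10,11,14,15): 1⊕1⊕0⊕0⊕0⊕1⊕0⊕0 = 1
s4 (pos 4,5,6,7,12,13,14,15): 1⊕1⊕0⊕0⊕0⊕0⊕0⊕0 = 0
s8 (pos 8,9,10,11,12,13,14,15): 1⊕0⊕0⊕1⊕0⊕0⊕0⊕0 = 0
Syndrome s8…s1 = 0011 → error at position 3.

0011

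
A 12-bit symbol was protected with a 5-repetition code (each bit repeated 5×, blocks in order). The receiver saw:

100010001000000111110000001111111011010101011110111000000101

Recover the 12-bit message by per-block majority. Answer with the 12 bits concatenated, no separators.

Block 1 (10001): 2 ones → 0
Block 2 (00010): 1 one → 0
Block 3 (00000): 0 ones → 0
Block 4 (11111): 5 ones → 1
Block 5 (00000): 0 ones → 0
Block 6 (01111): 4 ones → 1
Block 7 (11101): 4 ones → 1
Block 8 (10101): 3 ones → 1
Block 9 (01011): 3 ones → 1
Block 10 (11011): 4 ones → 1
Block 11 (10000): 1 one → 0
Block 12 (00101): 2 ones → 0

000101111100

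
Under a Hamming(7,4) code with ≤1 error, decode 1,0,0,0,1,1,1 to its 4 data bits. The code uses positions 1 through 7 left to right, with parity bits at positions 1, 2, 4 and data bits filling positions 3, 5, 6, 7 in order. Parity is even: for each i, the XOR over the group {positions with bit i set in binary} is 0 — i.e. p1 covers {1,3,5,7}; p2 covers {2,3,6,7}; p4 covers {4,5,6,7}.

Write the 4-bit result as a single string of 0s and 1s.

0011

s1 (pos 1,3,5,7): 1⊕0⊕1⊕1 = 1
s2 (pos 2,3,6,7): 0⊕0⊕1⊕1 = 0
s4 (pos 4,5,6,7): 0⊕1⊕1⊕1 = 1
Syndrome s4…s1 = 101 → error at position 5.
Flip position 5: 1000111 → 1000011
Read data bits from positions 3,5,6,7: 0011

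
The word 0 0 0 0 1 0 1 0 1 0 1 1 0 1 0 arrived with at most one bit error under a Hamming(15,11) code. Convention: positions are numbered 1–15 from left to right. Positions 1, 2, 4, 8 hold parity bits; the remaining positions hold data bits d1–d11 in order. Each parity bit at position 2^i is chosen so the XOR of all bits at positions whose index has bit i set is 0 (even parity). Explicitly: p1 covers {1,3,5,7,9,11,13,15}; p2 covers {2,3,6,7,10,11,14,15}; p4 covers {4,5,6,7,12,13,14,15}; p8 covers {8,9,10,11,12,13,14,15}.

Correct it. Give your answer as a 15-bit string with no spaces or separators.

s1 (pos 1,3,5,7,9,11,13,15): 0⊕0⊕1⊕1⊕1⊕1⊕0⊕0 = 0
s2 (pos 2,3,6,7,10,11,14,15): 0⊕0⊕0⊕1⊕0⊕1⊕1⊕0 = 1
s4 (pos 4,5,6,7,12,13,14,15): 0⊕1⊕0⊕1⊕1⊕0⊕1⊕0 = 0
s8 (pos 8,9,10,11,12,13,14,15): 0⊕1⊕0⊕1⊕1⊕0⊕1⊕0 = 0
Syndrome s8…s1 = 0010 → error at position 2.
Flip position 2: 000010101011010 → 010010101011010

010010101011010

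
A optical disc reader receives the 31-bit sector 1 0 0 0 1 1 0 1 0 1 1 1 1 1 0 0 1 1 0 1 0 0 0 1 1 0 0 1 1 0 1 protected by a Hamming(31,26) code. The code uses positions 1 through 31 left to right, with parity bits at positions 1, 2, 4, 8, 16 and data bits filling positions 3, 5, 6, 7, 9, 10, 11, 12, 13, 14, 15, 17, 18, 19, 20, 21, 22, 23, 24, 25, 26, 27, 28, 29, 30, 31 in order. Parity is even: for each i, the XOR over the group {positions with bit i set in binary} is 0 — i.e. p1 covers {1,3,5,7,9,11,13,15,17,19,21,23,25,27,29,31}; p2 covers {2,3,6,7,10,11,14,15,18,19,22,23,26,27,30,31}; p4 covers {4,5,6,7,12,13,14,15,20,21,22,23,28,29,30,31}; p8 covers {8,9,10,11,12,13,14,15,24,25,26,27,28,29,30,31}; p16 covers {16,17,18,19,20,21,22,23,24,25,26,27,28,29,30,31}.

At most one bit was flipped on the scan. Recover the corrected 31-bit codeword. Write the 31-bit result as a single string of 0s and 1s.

1000110101101100110100011001101

s1 (pos 1,3,5,7,9,11,13,15,17,19,21,23,25,27,29,31): 1⊕0⊕1⊕0⊕0⊕1⊕1⊕0⊕1⊕0⊕0⊕0⊕1⊕0⊕1⊕1 = 0
s2 (pos 2,3,6,7,10,11,14,15,18,19,22,23,26,27,30,31): 0⊕0⊕1⊕0⊕1⊕1⊕1⊕0⊕1⊕0⊕0⊕0⊕0⊕0⊕0⊕1 = 0
s4 (pos 4,5,6,7,12,13,14,15,20,21,22,23,28,29,30,31): 0⊕1⊕1⊕0⊕1⊕1⊕1⊕0⊕1⊕0⊕0⊕0⊕1⊕1⊕0⊕1 = 1
s8 (pos 8,9,10,11,12,13,14,15,24,25,26,27,28,29,30,31): 1⊕0⊕1⊕1⊕1⊕1⊕1⊕0⊕1⊕1⊕0⊕0⊕1⊕1⊕0⊕1 = 1
s16 (pos 16,17,18,19,20,21,22,23,24,25,26,27,28,29,30,31): 0⊕1⊕1⊕0⊕1⊕0⊕0⊕0⊕1⊕1⊕0⊕0⊕1⊕1⊕0⊕1 = 0
Syndrome s16…s1 = 01100 → error at position 12.
Flip position 12: 1000110101111100110100011001101 → 1000110101101100110100011001101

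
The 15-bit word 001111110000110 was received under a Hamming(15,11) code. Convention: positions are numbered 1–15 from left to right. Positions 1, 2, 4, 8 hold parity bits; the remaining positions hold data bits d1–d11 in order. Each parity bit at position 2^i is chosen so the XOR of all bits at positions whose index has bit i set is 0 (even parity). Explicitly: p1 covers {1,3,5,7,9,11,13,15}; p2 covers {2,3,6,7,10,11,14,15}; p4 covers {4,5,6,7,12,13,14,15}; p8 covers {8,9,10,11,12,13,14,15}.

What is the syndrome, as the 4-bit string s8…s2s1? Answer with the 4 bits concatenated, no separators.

s1 (pos 1,3,5,7,9,11,13,15): 0⊕1⊕1⊕1⊕0⊕0⊕1⊕0 = 0
s2 (pos 2,3,6,7,10,11,14,15): 0⊕1⊕1⊕1⊕0⊕0⊕1⊕0 = 0
s4 (pos 4,5,6,7,12,13,14,15): 1⊕1⊕1⊕1⊕0⊕1⊕1⊕0 = 0
s8 (pos 8,9,10,11,12,13,14,15): 1⊕0⊕0⊕0⊕0⊕1⊕1⊕0 = 1
Syndrome s8…s1 = 1000 → error at position 8.

1000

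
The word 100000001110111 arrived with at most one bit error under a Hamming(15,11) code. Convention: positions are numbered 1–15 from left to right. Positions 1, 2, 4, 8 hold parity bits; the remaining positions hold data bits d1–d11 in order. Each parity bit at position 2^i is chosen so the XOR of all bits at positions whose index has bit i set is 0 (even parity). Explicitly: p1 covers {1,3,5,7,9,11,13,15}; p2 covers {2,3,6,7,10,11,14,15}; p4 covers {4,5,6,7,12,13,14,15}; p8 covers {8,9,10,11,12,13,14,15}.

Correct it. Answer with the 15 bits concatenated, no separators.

100010001110111

s1 (pos 1,3,5,7,9,11,13,15): 1⊕0⊕0⊕0⊕1⊕1⊕1⊕1 = 1
s2 (pos 2,3,6,7,10,11,14,15): 0⊕0⊕0⊕0⊕1⊕1⊕1⊕1 = 0
s4 (pos 4,5,6,7,12,13,14,15): 0⊕0⊕0⊕0⊕0⊕1⊕1⊕1 = 1
s8 (pos 8,9,10,11,12,13,14,15): 0⊕1⊕1⊕1⊕0⊕1⊕1⊕1 = 0
Syndrome s8…s1 = 0101 → error at position 5.
Flip position 5: 100000001110111 → 100010001110111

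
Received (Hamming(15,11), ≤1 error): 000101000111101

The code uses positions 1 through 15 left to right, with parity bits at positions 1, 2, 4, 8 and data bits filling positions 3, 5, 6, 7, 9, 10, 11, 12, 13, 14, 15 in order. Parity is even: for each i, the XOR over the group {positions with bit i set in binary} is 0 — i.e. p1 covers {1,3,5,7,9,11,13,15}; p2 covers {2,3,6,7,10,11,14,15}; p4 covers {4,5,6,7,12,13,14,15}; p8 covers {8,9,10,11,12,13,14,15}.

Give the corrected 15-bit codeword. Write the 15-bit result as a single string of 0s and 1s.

s1 (pos 1,3,5,7,9,11,13,15): 0⊕0⊕0⊕0⊕0⊕1⊕1⊕1 = 1
s2 (pos 2,3,6,7,10,11,14,15): 0⊕0⊕1⊕0⊕1⊕1⊕0⊕1 = 0
s4 (pos 4,5,6,7,12,13,14,15): 1⊕0⊕1⊕0⊕1⊕1⊕0⊕1 = 1
s8 (pos 8,9,10,11,12,13,14,15): 0⊕0⊕1⊕1⊕1⊕1⊕0⊕1 = 1
Syndrome s8…s1 = 1101 → error at position 13.
Flip position 13: 000101000111101 → 000101000111001

000101000111001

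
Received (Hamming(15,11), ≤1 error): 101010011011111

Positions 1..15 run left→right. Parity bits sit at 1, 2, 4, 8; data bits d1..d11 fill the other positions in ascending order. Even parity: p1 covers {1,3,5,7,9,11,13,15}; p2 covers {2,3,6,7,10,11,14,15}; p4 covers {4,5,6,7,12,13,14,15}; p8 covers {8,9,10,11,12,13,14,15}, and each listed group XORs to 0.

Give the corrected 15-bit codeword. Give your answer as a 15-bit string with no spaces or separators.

101010011011011

s1 (pos 1,3,5,7,9,11,13,15): 1⊕1⊕1⊕0⊕1⊕1⊕1⊕1 = 1
s2 (pos 2,3,6,7,10,11,14,15): 0⊕1⊕0⊕0⊕0⊕1⊕1⊕1 = 0
s4 (pos 4,5,6,7,12,13,14,15): 0⊕1⊕0⊕0⊕1⊕1⊕1⊕1 = 1
s8 (pos 8,9,10,11,12,13,14,15): 1⊕1⊕0⊕1⊕1⊕1⊕1⊕1 = 1
Syndrome s8…s1 = 1101 → error at position 13.
Flip position 13: 101010011011111 → 101010011011011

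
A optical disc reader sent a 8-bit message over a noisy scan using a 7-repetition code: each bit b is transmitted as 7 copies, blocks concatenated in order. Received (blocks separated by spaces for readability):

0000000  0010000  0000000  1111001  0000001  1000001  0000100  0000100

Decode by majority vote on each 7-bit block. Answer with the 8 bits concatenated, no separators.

Block 1 (0000000): 0 ones → 0
Block 2 (0010000): 1 one → 0
Block 3 (0000000): 0 ones → 0
Block 4 (1111001): 5 ones → 1
Block 5 (0000001): 1 one → 0
Block 6 (1000001): 2 ones → 0
Block 7 (0000100): 1 one → 0
Block 8 (0000100): 1 one → 0

00010000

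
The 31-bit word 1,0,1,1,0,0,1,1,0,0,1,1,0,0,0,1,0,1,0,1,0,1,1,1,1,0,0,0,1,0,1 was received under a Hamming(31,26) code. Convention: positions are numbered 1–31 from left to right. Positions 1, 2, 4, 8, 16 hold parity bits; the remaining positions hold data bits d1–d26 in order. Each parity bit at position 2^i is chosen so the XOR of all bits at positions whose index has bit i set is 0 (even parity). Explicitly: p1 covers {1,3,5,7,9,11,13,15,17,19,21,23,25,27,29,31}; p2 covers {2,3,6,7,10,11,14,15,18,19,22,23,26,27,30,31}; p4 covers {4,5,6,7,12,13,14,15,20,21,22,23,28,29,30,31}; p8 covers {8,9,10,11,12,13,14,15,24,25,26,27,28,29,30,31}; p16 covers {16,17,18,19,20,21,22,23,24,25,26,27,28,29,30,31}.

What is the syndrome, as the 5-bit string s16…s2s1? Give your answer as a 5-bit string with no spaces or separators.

11010

s1 (pos 1,3,5,7,9,11,13,15,17,19,21,23,25,27,29,31): 1⊕1⊕0⊕1⊕0⊕1⊕0⊕0⊕0⊕0⊕0⊕1⊕1⊕0⊕1⊕1 = 0
s2 (pos 2,3,6,7,10,11,14,15,18,19,22,23,26,27,30,31): 0⊕1⊕0⊕1⊕0⊕1⊕0⊕0⊕1⊕0⊕1⊕1⊕0⊕0⊕0⊕1 = 1
s4 (pos 4,5,6,7,12,13,14,15,20,21,22,23,28,29,30,31): 1⊕0⊕0⊕1⊕1⊕0⊕0⊕0⊕1⊕0⊕1⊕1⊕0⊕1⊕0⊕1 = 0
s8 (pos 8,9,10,11,12,13,14,15,24,25,26,27,28,29,30,31): 1⊕0⊕0⊕1⊕1⊕0⊕0⊕0⊕1⊕1⊕0⊕0⊕0⊕1⊕0⊕1 = 1
s16 (pos 16,17,18,19,20,21,22,23,24,25,26,27,28,29,30,31): 1⊕0⊕1⊕0⊕1⊕0⊕1⊕1⊕1⊕1⊕0⊕0⊕0⊕1⊕0⊕1 = 1
Syndrome s16…s1 = 11010 → error at position 26.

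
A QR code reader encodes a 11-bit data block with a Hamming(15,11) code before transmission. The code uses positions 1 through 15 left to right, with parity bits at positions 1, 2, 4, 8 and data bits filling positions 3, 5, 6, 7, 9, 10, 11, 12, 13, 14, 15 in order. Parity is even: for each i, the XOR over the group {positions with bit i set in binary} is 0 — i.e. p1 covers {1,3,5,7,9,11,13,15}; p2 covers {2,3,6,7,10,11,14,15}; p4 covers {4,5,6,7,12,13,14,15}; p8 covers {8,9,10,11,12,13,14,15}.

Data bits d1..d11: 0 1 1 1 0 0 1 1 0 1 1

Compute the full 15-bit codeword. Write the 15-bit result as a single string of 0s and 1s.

010011100011011

Place data at non-parity positions: p1 p2 0 p4 1 1 1 p8 0 0 1 1 0 1 1
p1 (pos 1,3,5,7,9,11,13,15): XOR of data positions = 0⊕1⊕1⊕0⊕1⊕0⊕1 = 0
p2 (pos 2,3,6,7,10,11,14,15): XOR of data positions = 0⊕1⊕1⊕0⊕1⊕1⊕1 = 1
p4 (pos 4,5,6,7,12,13,14,15): XOR of data positions = 1⊕1⊕1⊕1⊕0⊕1⊕1 = 0
p8 (pos 8,9,10,11,12,13,14,15): XOR of data positions = 0⊕0⊕1⊕1⊕0⊕1⊕1 = 0
Codeword: 010011100011011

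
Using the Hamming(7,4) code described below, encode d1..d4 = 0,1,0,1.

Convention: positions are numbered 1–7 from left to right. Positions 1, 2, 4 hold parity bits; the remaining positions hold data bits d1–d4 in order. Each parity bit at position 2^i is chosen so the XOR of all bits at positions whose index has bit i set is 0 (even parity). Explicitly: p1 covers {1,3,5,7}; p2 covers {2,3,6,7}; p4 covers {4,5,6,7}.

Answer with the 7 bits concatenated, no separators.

Place data at non-parity positions: p1 p2 0 p4 1 0 1
p1 (pos 1,3,5,7): XOR of data positions = 0⊕1⊕1 = 0
p2 (pos 2,3,6,7): XOR of data positions = 0⊕0⊕1 = 1
p4 (pos 4,5,6,7): XOR of data positions = 1⊕0⊕1 = 0
Codeword: 0100101

0100101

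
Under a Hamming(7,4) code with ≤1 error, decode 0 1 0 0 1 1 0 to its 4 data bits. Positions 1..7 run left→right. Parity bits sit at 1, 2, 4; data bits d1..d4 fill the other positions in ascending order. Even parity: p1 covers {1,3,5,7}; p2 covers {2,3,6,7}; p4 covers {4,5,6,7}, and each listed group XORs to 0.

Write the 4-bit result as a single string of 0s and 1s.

s1 (pos 1,3,5,7): 0⊕0⊕1⊕0 = 1
s2 (pos 2,3,6,7): 1⊕0⊕1⊕0 = 0
s4 (pos 4,5,6,7): 0⊕1⊕1⊕0 = 0
Syndrome s4…s1 = 001 → error at position 1.
Flip position 1: 0100110 → 1100110
Read data bits from positions 3,5,6,7: 0110

0110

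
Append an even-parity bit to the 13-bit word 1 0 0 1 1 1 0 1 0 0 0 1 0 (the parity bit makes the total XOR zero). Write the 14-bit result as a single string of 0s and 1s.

XOR of the 13 data bits: 1⊕0⊕0⊕1⊕1⊕1⊕0⊕1⊕0⊕0⊕0⊕1⊕0 = 0
Parity bit = 0 (so all 14 bits XOR to 0).

10011101000100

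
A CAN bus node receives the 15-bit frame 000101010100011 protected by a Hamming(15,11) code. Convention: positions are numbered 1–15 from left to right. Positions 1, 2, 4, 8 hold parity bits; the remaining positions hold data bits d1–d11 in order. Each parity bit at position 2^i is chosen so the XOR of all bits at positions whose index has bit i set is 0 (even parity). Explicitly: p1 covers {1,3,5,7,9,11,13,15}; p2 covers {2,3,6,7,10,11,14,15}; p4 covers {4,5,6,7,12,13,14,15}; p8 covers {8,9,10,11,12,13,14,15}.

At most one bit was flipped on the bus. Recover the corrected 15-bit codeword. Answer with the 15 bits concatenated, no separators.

s1 (pos 1,3,5,7,9,11,13,15): 0⊕0⊕0⊕0⊕0⊕0⊕0⊕1 = 1
s2 (pos 2,3,6,7,10,11,14,15): 0⊕0⊕1⊕0⊕1⊕0⊕1⊕1 = 0
s4 (pos 4,5,6,7,12,13,14,15): 1⊕0⊕1⊕0⊕0⊕0⊕1⊕1 = 0
s8 (pos 8,9,10,11,12,13,14,15): 1⊕0⊕1⊕0⊕0⊕0⊕1⊕1 = 0
Syndrome s8…s1 = 0001 → error at position 1.
Flip position 1: 000101010100011 → 100101010100011

100101010100011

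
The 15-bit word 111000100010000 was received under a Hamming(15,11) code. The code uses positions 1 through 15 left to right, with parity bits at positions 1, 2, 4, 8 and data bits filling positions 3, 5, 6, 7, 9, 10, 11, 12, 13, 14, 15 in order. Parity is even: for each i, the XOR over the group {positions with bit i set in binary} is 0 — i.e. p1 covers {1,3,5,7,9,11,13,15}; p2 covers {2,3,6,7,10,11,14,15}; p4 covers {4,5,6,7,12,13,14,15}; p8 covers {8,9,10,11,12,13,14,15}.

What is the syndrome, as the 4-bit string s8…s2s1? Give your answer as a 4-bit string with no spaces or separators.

s1 (pos 1,3,5,7,9,11,13,15): 1⊕1⊕0⊕1⊕0⊕1⊕0⊕0 = 0
s2 (pos 2,3,6,7,10,11,14,15): 1⊕1⊕0⊕1⊕0⊕1⊕0⊕0 = 0
s4 (pos 4,5,6,7,12,13,14,15): 0⊕0⊕0⊕1⊕0⊕0⊕0⊕0 = 1
s8 (pos 8,9,10,11,12,13,14,15): 0⊕0⊕0⊕1⊕0⊕0⊕0⊕0 = 1
Syndrome s8…s1 = 1100 → error at position 12.

1100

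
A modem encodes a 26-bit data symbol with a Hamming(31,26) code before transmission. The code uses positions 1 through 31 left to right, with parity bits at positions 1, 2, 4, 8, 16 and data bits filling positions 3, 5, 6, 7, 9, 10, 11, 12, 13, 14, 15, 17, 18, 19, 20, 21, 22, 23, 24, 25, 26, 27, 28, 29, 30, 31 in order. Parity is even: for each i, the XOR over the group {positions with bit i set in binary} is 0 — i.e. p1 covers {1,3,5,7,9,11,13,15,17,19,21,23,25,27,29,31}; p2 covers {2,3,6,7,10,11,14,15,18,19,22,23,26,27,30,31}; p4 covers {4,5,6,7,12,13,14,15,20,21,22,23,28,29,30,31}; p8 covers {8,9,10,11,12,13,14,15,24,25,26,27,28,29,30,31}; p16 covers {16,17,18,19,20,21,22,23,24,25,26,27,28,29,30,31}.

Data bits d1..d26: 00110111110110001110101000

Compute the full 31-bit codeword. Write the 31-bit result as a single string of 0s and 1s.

1100011001111101110001110101000

Place data at non-parity positions: p1 p2 0 p4 0 1 1 p8 0 1 1 1 1 1 0 p16 1 1 0 0 0 1 1 1 0 1 0 1 0 0 0
p1 (pos 1,3,5,7,9,11,13,15,17,19,21,23,25,27,29,31): XOR of data positions = 0⊕0⊕1⊕0⊕1⊕1⊕0⊕1⊕0⊕0⊕1⊕0⊕0⊕0⊕0 = 1
p2 (pos 2,3,6,7,10,11,14,15,18,19,22,23,26,27,30,31): XOR of data positions = 0⊕1⊕1⊕1⊕1⊕1⊕0⊕1⊕0⊕1⊕1⊕1⊕0⊕0⊕0 = 1
p4 (pos 4,5,6,7,12,13,14,15,20,21,22,23,28,29,30,31): XOR of data positions = 0⊕1⊕1⊕1⊕1⊕1⊕0⊕0⊕0⊕1⊕1⊕1⊕0⊕0⊕0 = 0
p8 (pos 8,9,10,11,12,13,14,15,24,25,26,27,28,29,30,31): XOR of data positions = 0⊕1⊕1⊕1⊕1⊕1⊕0⊕1⊕0⊕1⊕0⊕1⊕0⊕0⊕0 = 0
p16 (pos 16,17,18,19,20,21,22,23,24,25,26,27,28,29,30,31): XOR of data positions = 1⊕1⊕0⊕0⊕0⊕1⊕1⊕1⊕0⊕1⊕0⊕1⊕0⊕0⊕0 = 1
Codeword: 1100011001111101110001110101000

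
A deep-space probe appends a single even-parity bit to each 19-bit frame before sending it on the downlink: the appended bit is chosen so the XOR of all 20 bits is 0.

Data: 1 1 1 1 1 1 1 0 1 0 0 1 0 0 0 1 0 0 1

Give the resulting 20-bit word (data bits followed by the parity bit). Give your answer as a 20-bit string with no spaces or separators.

XOR of the 19 data bits: 1⊕1⊕1⊕1⊕1⊕1⊕1⊕0⊕1⊕0⊕0⊕1⊕0⊕0⊕0⊕1⊕0⊕0⊕1 = 1
Parity bit = 1 (so all 20 bits XOR to 0).

11111110100100010011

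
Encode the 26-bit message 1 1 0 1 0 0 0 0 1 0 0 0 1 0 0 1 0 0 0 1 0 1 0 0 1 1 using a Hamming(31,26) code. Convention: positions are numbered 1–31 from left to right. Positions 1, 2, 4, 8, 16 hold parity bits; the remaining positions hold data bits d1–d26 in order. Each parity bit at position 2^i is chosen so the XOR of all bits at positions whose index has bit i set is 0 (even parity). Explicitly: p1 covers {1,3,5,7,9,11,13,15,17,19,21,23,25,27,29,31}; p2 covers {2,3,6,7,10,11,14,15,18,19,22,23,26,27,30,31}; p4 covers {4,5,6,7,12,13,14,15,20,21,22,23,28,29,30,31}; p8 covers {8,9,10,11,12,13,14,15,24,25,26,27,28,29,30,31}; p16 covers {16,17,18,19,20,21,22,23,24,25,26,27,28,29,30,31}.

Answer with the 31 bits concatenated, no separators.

0010101100001000010010001010011

Place data at non-parity positions: p1 p2 1 p4 1 0 1 p8 0 0 0 0 1 0 0 p16 0 1 0 0 1 0 0 0 1 0 1 0 0 1 1
p1 (pos 1,3,5,7,9,11,13,15,17,19,21,23,25,27,29,31): XOR of data positions = 1⊕1⊕1⊕0⊕0⊕1⊕0⊕0⊕0⊕1⊕0⊕1⊕1⊕0⊕1 = 0
p2 (pos 2,3,6,7,10,11,14,15,18,19,22,23,26,27,30,31): XOR of data positions = 1⊕0⊕1⊕0⊕0⊕0⊕0⊕1⊕0⊕0⊕0⊕0⊕1⊕1⊕1 = 0
p4 (pos 4,5,6,7,12,13,14,15,20,21,22,23,28,29,30,31): XOR of data positions = 1⊕0⊕1⊕0⊕1⊕0⊕0⊕0⊕1⊕0⊕0⊕0⊕0⊕1⊕1 = 0
p8 (pos 8,9,10,11,12,13,14,15,24,25,26,27,28,29,30,31): XOR of data positions = 0⊕0⊕0⊕0⊕1⊕0⊕0⊕0⊕1⊕0⊕1⊕0⊕0⊕1⊕1 = 1
p16 (pos 16,17,18,19,20,21,22,23,24,25,26,27,28,29,30,31): XOR of data positions = 0⊕1⊕0⊕0⊕1⊕0⊕0⊕0⊕1⊕0⊕1⊕0⊕0⊕1⊕1 = 0
Codeword: 0010101100001000010010001010011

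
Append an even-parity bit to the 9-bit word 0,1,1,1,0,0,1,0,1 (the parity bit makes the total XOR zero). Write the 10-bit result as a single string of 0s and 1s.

0111001011

XOR of the 9 data bits: 0⊕1⊕1⊕1⊕0⊕0⊕1⊕0⊕1 = 1
Parity bit = 1 (so all 10 bits XOR to 0).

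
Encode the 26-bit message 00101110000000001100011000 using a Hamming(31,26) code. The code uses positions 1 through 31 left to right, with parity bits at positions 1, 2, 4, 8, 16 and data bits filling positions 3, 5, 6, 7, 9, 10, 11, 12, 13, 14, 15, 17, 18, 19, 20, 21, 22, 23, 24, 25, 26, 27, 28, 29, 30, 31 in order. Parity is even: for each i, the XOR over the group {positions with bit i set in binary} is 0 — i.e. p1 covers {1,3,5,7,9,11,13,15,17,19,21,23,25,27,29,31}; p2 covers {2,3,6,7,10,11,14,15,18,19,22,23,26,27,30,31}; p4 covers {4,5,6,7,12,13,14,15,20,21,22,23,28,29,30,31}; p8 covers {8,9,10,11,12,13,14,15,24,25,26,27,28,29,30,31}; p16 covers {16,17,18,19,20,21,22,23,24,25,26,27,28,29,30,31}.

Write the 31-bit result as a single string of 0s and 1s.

0000010111100000000001100011000

Place data at non-parity positions: p1 p2 0 p4 0 1 0 p8 1 1 1 0 0 0 0 p16 0 0 0 0 0 1 1 0 0 0 1 1 0 0 0
p1 (pos 1,3,5,7,9,11,13,15,17,19,21,23,25,27,29,31): XOR of data positions = 0⊕0⊕0⊕1⊕1⊕0⊕0⊕0⊕0⊕0⊕1⊕0⊕1⊕0⊕0 = 0
p2 (pos 2,3,6,7,10,11,14,15,18,19,22,23,26,27,30,31): XOR of data positions = 0⊕1⊕0⊕1⊕1⊕0⊕0⊕0⊕0⊕1⊕1⊕0⊕1⊕0⊕0 = 0
p4 (pos 4,5,6,7,12,13,14,15,20,21,22,23,28,29,30,31): XOR of data positions = 0⊕1⊕0⊕0⊕0⊕0⊕0⊕0⊕0⊕1⊕1⊕1⊕0⊕0⊕0 = 0
p8 (pos 8,9,10,11,12,13,14,15,24,25,26,27,28,29,30,31): XOR of data positions = 1⊕1⊕1⊕0⊕0⊕0⊕0⊕0⊕0⊕0⊕1⊕1⊕0⊕0⊕0 = 1
p16 (pos 16,17,18,19,20,21,22,23,24,25,26,27,28,29,30,31): XOR of data positions = 0⊕0⊕0⊕0⊕0⊕1⊕1⊕0⊕0⊕0⊕1⊕1⊕0⊕0⊕0 = 0
Codeword: 0000010111100000000001100011000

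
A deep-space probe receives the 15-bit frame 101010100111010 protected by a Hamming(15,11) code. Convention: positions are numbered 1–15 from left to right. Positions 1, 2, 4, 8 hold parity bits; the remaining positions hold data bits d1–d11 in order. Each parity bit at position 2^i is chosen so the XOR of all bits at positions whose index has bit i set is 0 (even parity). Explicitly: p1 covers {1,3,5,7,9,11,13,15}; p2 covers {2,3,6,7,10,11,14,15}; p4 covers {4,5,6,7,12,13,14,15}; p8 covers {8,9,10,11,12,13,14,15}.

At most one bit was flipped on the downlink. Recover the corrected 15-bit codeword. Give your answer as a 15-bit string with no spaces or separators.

100010100111010

s1 (pos 1,3,5,7,9,11,13,15): 1⊕1⊕1⊕1⊕0⊕1⊕0⊕0 = 1
s2 (pos 2,3,6,7,10,11,14,15): 0⊕1⊕0⊕1⊕1⊕1⊕1⊕0 = 1
s4 (pos 4,5,6,7,12,13,14,15): 0⊕1⊕0⊕1⊕1⊕0⊕1⊕0 = 0
s8 (pos 8,9,10,11,12,13,14,15): 0⊕0⊕1⊕1⊕1⊕0⊕1⊕0 = 0
Syndrome s8…s1 = 0011 → error at position 3.
Flip position 3: 101010100111010 → 100010100111010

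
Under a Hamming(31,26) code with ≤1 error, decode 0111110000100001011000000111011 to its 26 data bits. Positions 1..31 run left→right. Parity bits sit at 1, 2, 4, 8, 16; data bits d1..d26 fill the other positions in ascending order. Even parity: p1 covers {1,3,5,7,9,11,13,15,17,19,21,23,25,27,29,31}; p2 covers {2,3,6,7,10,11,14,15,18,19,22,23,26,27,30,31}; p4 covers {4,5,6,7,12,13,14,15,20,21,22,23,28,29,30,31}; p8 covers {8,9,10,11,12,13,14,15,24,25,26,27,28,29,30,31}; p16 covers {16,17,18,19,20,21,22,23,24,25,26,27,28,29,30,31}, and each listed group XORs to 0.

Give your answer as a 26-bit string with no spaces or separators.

11100010000011000000111011

s1 (pos 1,3,5,7,9,11,13,15,17,19,21,23,25,27,29,31): 0⊕1⊕1⊕0⊕0⊕1⊕0⊕0⊕0⊕1⊕0⊕0⊕0⊕1⊕0⊕1 = 0
s2 (pos 2,3,6,7,10,11,14,15,18,19,22,23,26,27,30,31): 1⊕1⊕1⊕0⊕0⊕1⊕0⊕0⊕1⊕1⊕0⊕0⊕1⊕1⊕1⊕1 = 0
s4 (pos 4,5,6,7,12,13,14,15,20,21,22,23,28,29,30,31): 1⊕1⊕1⊕0⊕0⊕0⊕0⊕0⊕0⊕0⊕0⊕0⊕1⊕0⊕1⊕1 = 0
s8 (pos 8,9,10,11,12,13,14,15,24,25,26,27,28,29,30,31): 0⊕0⊕0⊕1⊕0⊕0⊕0⊕0⊕0⊕0⊕1⊕1⊕1⊕0⊕1⊕1 = 0
s16 (pos 16,17,18,19,20,21,22,23,24,25,26,27,28,29,30,31): 1⊕0⊕1⊕1⊕0⊕0⊕0⊕0⊕0⊕0⊕1⊕1⊕1⊕0⊕1⊕1 = 0
Syndrome s16…s1 = 00000 → no error.
Read data bits from positions 3,5,6,7,9,10,11,12,13,14,15,17,18,19,20,21,22,23,24,25,26,27,28,29,30,31: 11100010000011000000111011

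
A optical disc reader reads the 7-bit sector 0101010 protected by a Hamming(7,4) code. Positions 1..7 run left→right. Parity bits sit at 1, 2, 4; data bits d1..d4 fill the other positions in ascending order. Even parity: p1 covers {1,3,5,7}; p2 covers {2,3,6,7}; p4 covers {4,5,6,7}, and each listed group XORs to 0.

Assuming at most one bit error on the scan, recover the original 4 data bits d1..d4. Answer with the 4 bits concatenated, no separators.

0010

s1 (pos 1,3,5,7): 0⊕0⊕0⊕0 = 0
s2 (pos 2,3,6,7): 1⊕0⊕1⊕0 = 0
s4 (pos 4,5,6,7): 1⊕0⊕1⊕0 = 0
Syndrome s4…s1 = 000 → no error.
Read data bits from positions 3,5,6,7: 0010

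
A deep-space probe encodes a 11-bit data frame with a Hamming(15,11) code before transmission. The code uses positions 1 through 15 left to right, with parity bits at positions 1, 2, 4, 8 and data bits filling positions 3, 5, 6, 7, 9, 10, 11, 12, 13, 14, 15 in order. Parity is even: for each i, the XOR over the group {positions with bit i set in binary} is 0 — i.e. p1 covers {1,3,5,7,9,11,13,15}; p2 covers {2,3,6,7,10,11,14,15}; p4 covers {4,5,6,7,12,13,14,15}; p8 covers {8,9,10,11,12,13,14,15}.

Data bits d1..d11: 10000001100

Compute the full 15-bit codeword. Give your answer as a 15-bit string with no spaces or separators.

011000000001100

Place data at non-parity positions: p1 p2 1 p4 0 0 0 p8 0 0 0 1 1 0 0
p1 (pos 1,3,5,7,9,11,13,15): XOR of data positions = 1⊕0⊕0⊕0⊕0⊕1⊕0 = 0
p2 (pos 2,3,6,7,10,11,14,15): XOR of data positions = 1⊕0⊕0⊕0⊕0⊕0⊕0 = 1
p4 (pos 4,5,6,7,12,13,14,15): XOR of data positions = 0⊕0⊕0⊕1⊕1⊕0⊕0 = 0
p8 (pos 8,9,10,11,12,13,14,15): XOR of data positions = 0⊕0⊕0⊕1⊕1⊕0⊕0 = 0
Codeword: 011000000001100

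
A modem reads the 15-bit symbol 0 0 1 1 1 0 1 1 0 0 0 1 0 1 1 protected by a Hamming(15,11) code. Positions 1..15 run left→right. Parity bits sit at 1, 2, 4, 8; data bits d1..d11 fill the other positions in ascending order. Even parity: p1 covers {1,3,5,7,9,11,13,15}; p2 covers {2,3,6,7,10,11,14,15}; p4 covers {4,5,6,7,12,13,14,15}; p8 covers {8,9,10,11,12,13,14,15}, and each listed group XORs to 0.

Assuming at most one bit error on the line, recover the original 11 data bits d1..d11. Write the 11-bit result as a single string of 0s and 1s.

11010001011

s1 (pos 1,3,5,7,9,11,13,15): 0⊕1⊕1⊕1⊕0⊕0⊕0⊕1 = 0
s2 (pos 2,3,6,7,10,11,14,15): 0⊕1⊕0⊕1⊕0⊕0⊕1⊕1 = 0
s4 (pos 4,5,6,7,12,13,14,15): 1⊕1⊕0⊕1⊕1⊕0⊕1⊕1 = 0
s8 (pos 8,9,10,11,12,13,14,15): 1⊕0⊕0⊕0⊕1⊕0⊕1⊕1 = 0
Syndrome s8…s1 = 0000 → no error.
Read data bits from positions 3,5,6,7,9,10,11,12,13,14,15: 11010001011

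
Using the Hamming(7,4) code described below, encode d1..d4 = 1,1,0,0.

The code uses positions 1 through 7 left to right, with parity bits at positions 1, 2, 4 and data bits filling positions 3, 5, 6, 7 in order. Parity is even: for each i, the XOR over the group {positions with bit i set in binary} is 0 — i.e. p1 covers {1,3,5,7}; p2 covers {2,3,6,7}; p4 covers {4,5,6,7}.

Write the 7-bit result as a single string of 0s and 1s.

0111100

Place data at non-parity positions: p1 p2 1 p4 1 0 0
p1 (pos 1,3,5,7): XOR of data positions = 1⊕1⊕0 = 0
p2 (pos 2,3,6,7): XOR of data positions = 1⊕0⊕0 = 1
p4 (pos 4,5,6,7): XOR of data positions = 1⊕0⊕0 = 1
Codeword: 0111100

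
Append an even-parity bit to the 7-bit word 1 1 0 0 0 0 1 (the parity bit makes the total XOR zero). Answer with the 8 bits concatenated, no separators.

XOR of the 7 data bits: 1⊕1⊕0⊕0⊕0⊕0⊕1 = 1
Parity bit = 1 (so all 8 bits XOR to 0).

11000011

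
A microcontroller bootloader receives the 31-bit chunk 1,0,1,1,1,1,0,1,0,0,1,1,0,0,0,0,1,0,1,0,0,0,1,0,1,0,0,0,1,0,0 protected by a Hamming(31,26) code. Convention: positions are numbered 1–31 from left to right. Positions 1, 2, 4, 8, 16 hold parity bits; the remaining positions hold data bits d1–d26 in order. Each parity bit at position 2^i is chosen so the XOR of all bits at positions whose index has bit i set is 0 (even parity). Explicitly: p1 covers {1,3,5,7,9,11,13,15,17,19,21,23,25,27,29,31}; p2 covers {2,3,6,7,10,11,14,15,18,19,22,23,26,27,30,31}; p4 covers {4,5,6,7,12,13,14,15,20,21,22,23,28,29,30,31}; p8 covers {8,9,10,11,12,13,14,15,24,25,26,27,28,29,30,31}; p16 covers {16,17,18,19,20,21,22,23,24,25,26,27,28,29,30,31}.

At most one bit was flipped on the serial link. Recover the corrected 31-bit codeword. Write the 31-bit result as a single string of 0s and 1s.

s1 (pos 1,3,5,7,9,11,13,15,17,19,21,23,25,27,29,31): 1⊕1⊕1⊕0⊕0⊕1⊕0⊕0⊕1⊕1⊕0⊕1⊕1⊕0⊕1⊕0 = 1
s2 (pos 2,3,6,7,10,11,14,15,18,19,22,23,26,27,30,31): 0⊕1⊕1⊕0⊕0⊕1⊕0⊕0⊕0⊕1⊕0⊕1⊕0⊕0⊕0⊕0 = 1
s4 (pos 4,5,6,7,12,13,14,15,20,21,22,23,28,29,30,31): 1⊕1⊕1⊕0⊕1⊕0⊕0⊕0⊕0⊕0⊕0⊕1⊕0⊕1⊕0⊕0 = 0
s8 (pos 8,9,10,11,12,13,14,15,24,25,26,27,28,29,30,31): 1⊕0⊕0⊕1⊕1⊕0⊕0⊕0⊕0⊕1⊕0⊕0⊕0⊕1⊕0⊕0 = 1
s16 (pos 16,17,18,19,20,21,22,23,24,25,26,27,28,29,30,31): 0⊕1⊕0⊕1⊕0⊕0⊕0⊕1⊕0⊕1⊕0⊕0⊕0⊕1⊕0⊕0 = 1
Syndrome s16…s1 = 11011 → error at position 27.
Flip position 27: 1011110100110000101000101000100 → 1011110100110000101000101010100

1011110100110000101000101010100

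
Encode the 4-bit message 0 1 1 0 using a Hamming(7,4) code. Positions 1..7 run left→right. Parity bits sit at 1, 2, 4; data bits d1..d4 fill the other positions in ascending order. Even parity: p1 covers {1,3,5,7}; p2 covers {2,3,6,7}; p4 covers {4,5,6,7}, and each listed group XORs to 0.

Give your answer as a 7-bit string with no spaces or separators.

Place data at non-parity positions: p1 p2 0 p4 1 1 0
p1 (pos 1,3,5,7): XOR of data positions = 0⊕1⊕0 = 1
p2 (pos 2,3,6,7): XOR of data positions = 0⊕1⊕0 = 1
p4 (pos 4,5,6,7): XOR of data positions = 1⊕1⊕0 = 0
Codeword: 1100110

1100110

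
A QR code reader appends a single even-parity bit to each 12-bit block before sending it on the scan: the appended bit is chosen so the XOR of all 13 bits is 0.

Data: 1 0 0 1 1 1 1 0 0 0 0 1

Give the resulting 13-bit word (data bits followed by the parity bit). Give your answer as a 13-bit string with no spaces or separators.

XOR of the 12 data bits: 1⊕0⊕0⊕1⊕1⊕1⊕1⊕0⊕0⊕0⊕0⊕1 = 0
Parity bit = 0 (so all 13 bits XOR to 0).

1001111000010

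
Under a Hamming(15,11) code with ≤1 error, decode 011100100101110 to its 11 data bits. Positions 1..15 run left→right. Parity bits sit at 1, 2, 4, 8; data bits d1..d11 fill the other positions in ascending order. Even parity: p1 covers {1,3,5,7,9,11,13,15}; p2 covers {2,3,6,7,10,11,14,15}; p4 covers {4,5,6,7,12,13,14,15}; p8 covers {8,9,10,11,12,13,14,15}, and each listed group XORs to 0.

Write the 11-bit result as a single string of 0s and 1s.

s1 (pos 1,3,5,7,9,11,13,15): 0⊕1⊕0⊕1⊕0⊕0⊕1⊕0 = 1
s2 (pos 2,3,6,7,10,11,14,15): 1⊕1⊕0⊕1⊕1⊕0⊕1⊕0 = 1
s4 (pos 4,5,6,7,12,13,14,15): 1⊕0⊕0⊕1⊕1⊕1⊕1⊕0 = 1
s8 (pos 8,9,10,11,12,13,14,15): 0⊕0⊕1⊕0⊕1⊕1⊕1⊕0 = 0
Syndrome s8…s1 = 0111 → error at position 7.
Flip position 7: 011100100101110 → 011100000101110
Read data bits from positions 3,5,6,7,9,10,11,12,13,14,15: 10000101110

10000101110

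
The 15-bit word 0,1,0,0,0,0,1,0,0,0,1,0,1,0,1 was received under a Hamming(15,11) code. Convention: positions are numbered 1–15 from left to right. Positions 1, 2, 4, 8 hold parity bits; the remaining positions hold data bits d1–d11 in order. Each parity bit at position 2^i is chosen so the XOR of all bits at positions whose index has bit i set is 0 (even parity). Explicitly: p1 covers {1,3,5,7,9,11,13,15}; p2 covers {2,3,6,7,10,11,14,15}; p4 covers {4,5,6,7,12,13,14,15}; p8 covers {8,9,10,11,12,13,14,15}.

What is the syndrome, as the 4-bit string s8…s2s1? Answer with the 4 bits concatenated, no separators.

s1 (pos 1,3,5,7,9,11,13,15): 0⊕0⊕0⊕1⊕0⊕1⊕1⊕1 = 0
s2 (pos 2,3,6,7,10,11,14,15): 1⊕0⊕0⊕1⊕0⊕1⊕0⊕1 = 0
s4 (pos 4,5,6,7,12,13,14,15): 0⊕0⊕0⊕1⊕0⊕1⊕0⊕1 = 1
s8 (pos 8,9,10,11,12,13,14,15): 0⊕0⊕0⊕1⊕0⊕1⊕0⊕1 = 1
Syndrome s8…s1 = 1100 → error at position 12.

1100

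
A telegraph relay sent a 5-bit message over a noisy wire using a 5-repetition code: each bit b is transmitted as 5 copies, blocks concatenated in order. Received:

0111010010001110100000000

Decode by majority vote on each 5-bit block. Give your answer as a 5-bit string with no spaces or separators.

10100

Block 1 (01110): 3 ones → 1
Block 2 (10010): 2 ones → 0
Block 3 (00111): 3 ones → 1
Block 4 (01000): 1 one → 0
Block 5 (00000): 0 ones → 0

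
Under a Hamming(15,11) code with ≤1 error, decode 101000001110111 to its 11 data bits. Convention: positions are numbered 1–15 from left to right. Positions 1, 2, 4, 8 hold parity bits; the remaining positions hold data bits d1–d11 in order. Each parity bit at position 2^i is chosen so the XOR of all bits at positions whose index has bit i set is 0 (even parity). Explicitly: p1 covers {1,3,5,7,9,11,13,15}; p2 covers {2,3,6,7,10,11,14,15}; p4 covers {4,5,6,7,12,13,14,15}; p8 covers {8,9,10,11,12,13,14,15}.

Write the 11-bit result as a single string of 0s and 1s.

s1 (pos 1,3,5,7,9,11,13,15): 1⊕1⊕0⊕0⊕1⊕1⊕1⊕1 = 0
s2 (pos 2,3,6,7,10,11,14,15): 0⊕1⊕0⊕0⊕1⊕1⊕1⊕1 = 1
s4 (pos 4,5,6,7,12,13,14,15): 0⊕0⊕0⊕0⊕0⊕1⊕1⊕1 = 1
s8 (pos 8,9,10,11,12,13,14,15): 0⊕1⊕1⊕1⊕0⊕1⊕1⊕1 = 0
Syndrome s8…s1 = 0110 → error at position 6.
Flip position 6: 101000001110111 → 101001001110111
Read data bits from positions 3,5,6,7,9,10,11,12,13,14,15: 10101110111

10101110111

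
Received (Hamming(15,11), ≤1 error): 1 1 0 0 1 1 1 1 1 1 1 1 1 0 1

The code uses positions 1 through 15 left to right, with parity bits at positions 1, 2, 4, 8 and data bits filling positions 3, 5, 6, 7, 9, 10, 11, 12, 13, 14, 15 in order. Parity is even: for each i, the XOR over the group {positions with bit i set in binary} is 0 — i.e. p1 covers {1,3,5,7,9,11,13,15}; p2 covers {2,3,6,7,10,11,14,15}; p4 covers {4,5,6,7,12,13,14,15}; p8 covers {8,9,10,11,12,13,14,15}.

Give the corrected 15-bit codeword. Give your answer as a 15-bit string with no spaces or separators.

110011110111101

s1 (pos 1,3,5,7,9,11,13,15): 1⊕0⊕1⊕1⊕1⊕1⊕1⊕1 = 1
s2 (pos 2,3,6,7,10,11,14,15): 1⊕0⊕1⊕1⊕1⊕1⊕0⊕1 = 0
s4 (pos 4,5,6,7,12,13,14,15): 0⊕1⊕1⊕1⊕1⊕1⊕0⊕1 = 0
s8 (pos 8,9,10,11,12,13,14,15): 1⊕1⊕1⊕1⊕1⊕1⊕0⊕1 = 1
Syndrome s8…s1 = 1001 → error at position 9.
Flip position 9: 110011111111101 → 110011110111101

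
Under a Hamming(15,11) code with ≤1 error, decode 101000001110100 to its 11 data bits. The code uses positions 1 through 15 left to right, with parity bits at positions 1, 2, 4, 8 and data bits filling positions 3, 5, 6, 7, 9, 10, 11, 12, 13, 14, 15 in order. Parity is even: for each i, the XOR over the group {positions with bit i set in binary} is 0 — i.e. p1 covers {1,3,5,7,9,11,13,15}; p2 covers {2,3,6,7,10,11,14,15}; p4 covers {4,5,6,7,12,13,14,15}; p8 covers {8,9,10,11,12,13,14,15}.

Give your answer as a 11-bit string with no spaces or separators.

10011110100

s1 (pos 1,3,5,7,9,11,13,15): 1⊕1⊕0⊕0⊕1⊕1⊕1⊕0 = 1
s2 (pos 2,3,6,7,10,11,14,15): 0⊕1⊕0⊕0⊕1⊕1⊕0⊕0 = 1
s4 (pos 4,5,6,7,12,13,14,15): 0⊕0⊕0⊕0⊕0⊕1⊕0⊕0 = 1
s8 (pos 8,9,10,11,12,13,14,15): 0⊕1⊕1⊕1⊕0⊕1⊕0⊕0 = 0
Syndrome s8…s1 = 0111 → error at position 7.
Flip position 7: 101000001110100 → 101000101110100
Read data bits from positions 3,5,6,7,9,10,11,12,13,14,15: 10011110100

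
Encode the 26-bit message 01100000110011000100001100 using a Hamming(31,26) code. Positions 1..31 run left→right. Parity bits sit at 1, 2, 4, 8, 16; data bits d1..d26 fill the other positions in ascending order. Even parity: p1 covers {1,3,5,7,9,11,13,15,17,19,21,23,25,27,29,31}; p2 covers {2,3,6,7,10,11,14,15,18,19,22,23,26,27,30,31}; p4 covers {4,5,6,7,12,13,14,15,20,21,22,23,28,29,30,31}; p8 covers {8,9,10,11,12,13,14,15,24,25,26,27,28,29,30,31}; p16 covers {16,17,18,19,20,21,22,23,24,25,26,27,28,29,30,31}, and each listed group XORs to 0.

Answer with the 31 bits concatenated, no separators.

1101110000001101011000100001100

Place data at non-parity positions: p1 p2 0 p4 1 1 0 p8 0 0 0 0 1 1 0 p16 0 1 1 0 0 0 1 0 0 0 0 1 1 0 0
p1 (pos 1,3,5,7,9,11,13,15,17,19,21,23,25,27,29,31): XOR of data positions = 0⊕1⊕0⊕0⊕0⊕1⊕0⊕0⊕1⊕0⊕1⊕0⊕0⊕1⊕0 = 1
p2 (pos 2,3,6,7,10,11,14,15,18,19,22,23,26,27,30,31): XOR of data positions = 0⊕1⊕0⊕0⊕0⊕1⊕0⊕1⊕1⊕0⊕1⊕0⊕0⊕0⊕0 = 1
p4 (pos 4,5,6,7,12,13,14,15,20,21,22,23,28,29,30,31): XOR of data positions = 1⊕1⊕0⊕0⊕1⊕1⊕0⊕0⊕0⊕0⊕1⊕1⊕1⊕0⊕0 = 1
p8 (pos 8,9,10,11,12,13,14,15,24,25,26,27,28,29,30,31): XOR of data positions = 0⊕0⊕0⊕0⊕1⊕1⊕0⊕0⊕0⊕0⊕0⊕1⊕1⊕0⊕0 = 0
p16 (pos 16,17,18,19,20,21,22,23,24,25,26,27,28,29,30,31): XOR of data positions = 0⊕1⊕1⊕0⊕0⊕0⊕1⊕0⊕0⊕0⊕0⊕1⊕1⊕0⊕0 = 1
Codeword: 1101110000001101011000100001100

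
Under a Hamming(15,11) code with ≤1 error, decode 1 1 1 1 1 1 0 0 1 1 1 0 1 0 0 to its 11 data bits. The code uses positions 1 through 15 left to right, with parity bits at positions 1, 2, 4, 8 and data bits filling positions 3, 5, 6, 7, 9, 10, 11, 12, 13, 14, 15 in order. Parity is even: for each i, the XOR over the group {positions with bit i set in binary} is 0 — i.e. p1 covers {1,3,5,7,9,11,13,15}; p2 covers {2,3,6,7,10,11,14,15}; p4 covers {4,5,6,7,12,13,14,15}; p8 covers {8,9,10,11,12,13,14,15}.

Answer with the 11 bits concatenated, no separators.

s1 (pos 1,3,5,7,9,11,13,15): 1⊕1⊕1⊕0⊕1⊕1⊕1⊕0 = 0
s2 (pos 2,3,6,7,10,11,14,15): 1⊕1⊕1⊕0⊕1⊕1⊕0⊕0 = 1
s4 (pos 4,5,6,7,12,13,14,15): 1⊕1⊕1⊕0⊕0⊕1⊕0⊕0 = 0
s8 (pos 8,9,10,11,12,13,14,15): 0⊕1⊕1⊕1⊕0⊕1⊕0⊕0 = 0
Syndrome s8…s1 = 0010 → error at position 2.
Flip position 2: 111111001110100 → 101111001110100
Read data bits from positions 3,5,6,7,9,10,11,12,13,14,15: 11101110100

11101110100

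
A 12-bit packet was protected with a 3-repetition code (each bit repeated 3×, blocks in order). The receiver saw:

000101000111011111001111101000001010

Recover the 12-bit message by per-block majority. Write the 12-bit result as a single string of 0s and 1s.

010111011000

Block 1 (000): 0 ones → 0
Block 2 (101): 2 ones → 1
Block 3 (000): 0 ones → 0
Block 4 (111): 3 ones → 1
Block 5 (011): 2 ones → 1
Block 6 (111): 3 ones → 1
Block 7 (001): 1 one → 0
Block 8 (111): 3 ones → 1
Block 9 (101): 2 ones → 1
Block 10 (000): 0 ones → 0
Block 11 (001): 1 one → 0
Block 12 (010): 1 one → 0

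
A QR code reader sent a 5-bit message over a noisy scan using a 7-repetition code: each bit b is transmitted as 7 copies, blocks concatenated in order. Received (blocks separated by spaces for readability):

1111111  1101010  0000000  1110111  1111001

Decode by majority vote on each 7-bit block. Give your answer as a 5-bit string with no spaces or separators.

Block 1 (1111111): 7 ones → 1
Block 2 (1101010): 4 ones → 1
Block 3 (0000000): 0 ones → 0
Block 4 (1110111): 6 ones → 1
Block 5 (1111001): 5 ones → 1

11011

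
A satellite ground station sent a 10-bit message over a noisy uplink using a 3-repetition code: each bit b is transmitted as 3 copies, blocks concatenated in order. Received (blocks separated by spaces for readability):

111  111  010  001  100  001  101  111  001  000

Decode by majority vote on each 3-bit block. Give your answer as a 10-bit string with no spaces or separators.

Block 1 (111): 3 ones → 1
Block 2 (111): 3 ones → 1
Block 3 (010): 1 one → 0
Block 4 (001): 1 one → 0
Block 5 (100): 1 one → 0
Block 6 (001): 1 one → 0
Block 7 (101): 2 ones → 1
Block 8 (111): 3 ones → 1
Block 9 (001): 1 one → 0
Block 10 (000): 0 ones → 0

1100001100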